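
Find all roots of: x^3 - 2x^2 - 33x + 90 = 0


Let p(x) = x^3 - 2x^2 - 33x + 90. By the rational root theorem (leading coefficient 1), any rational root is an integer divisor of 90: try ±1, ±2, ... in turn.
Test x = 1: value = 56 ≠ 0.
Test x = -1: value = 120 ≠ 0.
Test x = 2: value = 24 ≠ 0.
Test x = -2: value = 140 ≠ 0.
Test x = 3: value = 0 ✓, so (x - 3) is a factor.
Synthetic division by (x - 3): bring down 1; 1(3) - 2 = 1; 1(3) - 33 = -30; (-30)(3) + 90 = 0 → quotient x^2 + x - 30, remainder 0.
Solve the quadratic x^2 + x - 30 = 0: discriminant = 1^2 - 4(1)(-30) = 1 + 120 = 121.
sqrt(121) = 11, so x = (-1 ± 11)/2: x = 5 or x = -6.
Collecting all roots found:

x = -6, x = 3, x = 5


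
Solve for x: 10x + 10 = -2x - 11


Starting with: 10x + 10 = -2x - 11
Move all x terms to left: (10 + 2)x = -11 - 10
Simplify: 12x = -21
Divide both sides by 12: x = -7/4

x = -7/4


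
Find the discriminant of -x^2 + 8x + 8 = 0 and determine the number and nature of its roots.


For ax^2 + bx + c = 0, discriminant D = b^2 - 4ac
Here a = -1, b = 8, c = 8
D = (8)^2 - 4(-1)(8) = 64 + 32 = 96

D = 96 > 0 but not a perfect square
The equation has 2 distinct real irrational roots.

Discriminant = 96, 2 distinct real irrational roots


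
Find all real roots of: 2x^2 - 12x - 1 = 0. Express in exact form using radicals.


Using the quadratic formula: x = (-b ± sqrt(b^2 - 4ac)) / (2a)
Here a = 2, b = -12, c = -1
Discriminant = b^2 - 4ac = (-12)^2 - 4(2)(-1) = 144 + 8 = 152
Since discriminant = 152 > 0, there are two real roots.
x = (12 ± 2*sqrt(38)) / 4
Simplifying: x = (6 ± sqrt(38)) / 2
Numerically: x ≈ 6.0822 or x ≈ -0.0822

x = (6 + sqrt(38)) / 2 or x = (6 - sqrt(38)) / 2


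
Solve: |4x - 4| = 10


An absolute value equation |expr| = 10 gives two cases:
Case 1: 4x - 4 = 10
  4x = 14, so x = 7/2
Case 2: 4x - 4 = -10
  4x = -6, so x = -3/2

x = -3/2, x = 7/2


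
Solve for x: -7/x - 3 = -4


Subtract -3 from both sides: -7/x = -1
Multiply both sides by x: -7 = -1 * x
Divide by -1: x = 7

x = 7


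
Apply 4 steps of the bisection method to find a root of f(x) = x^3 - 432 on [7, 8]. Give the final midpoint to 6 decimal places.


f(x) = x^3 - 432
f(7) = -89 < 0
f(8) = 80 > 0

Step 1: midpoint = (7.000000 + 8.000000)/2 = 7.500000
  f(7.500000) = -10.125000
  f(mid) < 0, so root is in [7.500000, 8.000000]

Step 2: midpoint = (7.500000 + 8.000000)/2 = 7.750000
  f(7.750000) = 33.484375
  f(mid) > 0, so root is in [7.500000, 7.750000]

Step 3: midpoint = (7.500000 + 7.750000)/2 = 7.625000
  f(7.625000) = 11.322266
  f(mid) > 0, so root is in [7.500000, 7.625000]

Step 4: midpoint = (7.500000 + 7.625000)/2 = 7.562500
  f(7.562500) = 0.510010
  f(mid) > 0, so root is in [7.500000, 7.562500]

midpoint = 7.562500


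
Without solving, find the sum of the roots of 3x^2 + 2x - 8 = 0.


By Vieta's formulas for ax^2 + bx + c = 0:
  Sum of roots = -b/a
  Product of roots = c/a

Here a = 3, b = 2, c = -8
Sum = -(2)/3 = -2/3
Product = -8/3 = -8/3

Sum = -2/3


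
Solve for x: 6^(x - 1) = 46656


Express both sides with the same base.
46656 = 6^6
Since the bases match, equate exponents: x - 1 = 6
So x = 6 - (-1) = 7

x = 7


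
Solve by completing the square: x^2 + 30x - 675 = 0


Start: x^2 + 30x - 675 = 0
Move constant: x^2 + 30x = 675
Half of 30 is 15, squared is 225
Add 225 to both sides: x^2 + 30x + 225 = 900
(x + 15)^2 = 900
x + 15 = ±30
x = -15 + 30 = 15 or x = -15 - 30 = -45

x = -45, x = 15


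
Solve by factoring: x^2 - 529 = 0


We need two numbers that multiply to -529 and add to 0.
Those numbers are -23 and 23 (since (-23) * 23 = -529 and (-23) + 23 = 0).
So x^2 - 529 = (x - 23)(x + 23) = 0
Setting each factor to zero: x = 23 or x = -23

x = -23, x = 23


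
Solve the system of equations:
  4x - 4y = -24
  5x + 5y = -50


Using Cramer's rule:
Determinant D = (4)(5) - (5)(-4) = 20 + 20 = 40
Dx = (-24)(5) - (-50)(-4) = -120 - 200 = -320
Dy = (4)(-50) - (5)(-24) = -200 + 120 = -80
x = Dx/D = -320/40 = -8
y = Dy/D = -80/40 = -2

x = -8, y = -2


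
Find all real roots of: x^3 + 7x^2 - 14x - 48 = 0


Let p(x) = x^3 + 7x^2 - 14x - 48. By the rational root theorem (leading coefficient 1), any rational root is an integer divisor of 48: try ±1, ±2, ... in turn.
Test x = 1: value = -54 ≠ 0.
Test x = -1: value = -28 ≠ 0.
Test x = 2: value = -40 ≠ 0.
Test x = -2: value = 0 ✓, so (x + 2) is a factor.
Synthetic division by (x + 2): bring down 1; 1(-2) + 7 = 5; 5(-2) - 14 = -24; (-24)(-2) - 48 = 0 → quotient x^2 + 5x - 24, remainder 0.
Solve the quadratic x^2 + 5x - 24 = 0: discriminant = 5^2 - 4(1)(-24) = 25 + 96 = 121.
sqrt(121) = 11, so x = (-5 ± 11)/2: x = 3 or x = -8.

x = -8, x = -2, x = 3


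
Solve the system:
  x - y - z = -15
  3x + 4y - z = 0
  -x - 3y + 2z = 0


Using Cramer's rule. Expand each determinant along the first row.
D  = 1*[4*2 - (-1)*(-3)] - (-1)*[3*2 - (-1)*(-1)] + (-1)*[3*(-3) - 4*(-1)]
  = 1*(5) - (-1)*(5) + (-1)*(-5) = 15
Dx = (-15)*[4*2 - (-1)*(-3)] - (-1)*[0*2 - (-1)*0] + (-1)*[0*(-3) - 4*0]
  = (-15)*(5) - (-1)*(0) + (-1)*(0) = -75
Dy = 1*[0*2 - (-1)*0] - (-15)*[3*2 - (-1)*(-1)] + (-1)*[3*0 - 0*(-1)]
  = 1*(0) - (-15)*(5) + (-1)*(0) = 75
Dz = 1*[4*0 - 0*(-3)] - (-1)*[3*0 - 0*(-1)] + (-15)*[3*(-3) - 4*(-1)]
  = 1*(0) - (-1)*(0) + (-15)*(-5) = 75
x = Dx/D = -75/15 = -5, y = Dy/D = 75/15 = 5, z = Dz/D = 75/15 = 5
Check eq1: (1)(-5) + (-1)(5) + (-1)(5) = -15 = -15 ✓
Check eq2: (3)(-5) + (4)(5) + (-1)(5) = 0 = 0 ✓
Check eq3: (-1)(-5) + (-3)(5) + (2)(5) = 0 = 0 ✓

x = -5, y = 5, z = 5


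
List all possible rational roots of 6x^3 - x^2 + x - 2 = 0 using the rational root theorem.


Rational root theorem: possible roots are ±p/q where:
  p divides the constant term (-2): p ∈ {1, 2}
  q divides the leading coefficient (6): q ∈ {1, 2, 3, 6}

All possible rational roots: -2, -1, -2/3, -1/2, -1/3, -1/6, 1/6, 1/3, 1/2, 2/3, 1, 2

-2, -1, -2/3, -1/2, -1/3, -1/6, 1/6, 1/3, 1/2, 2/3, 1, 2


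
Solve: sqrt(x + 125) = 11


Square both sides: x + 125 = 11^2 = 121
x = 121 - 125 = -4
x = -4
Check: sqrt(1*(-4) + 125) = sqrt(121) = 11 ✓

x = -4


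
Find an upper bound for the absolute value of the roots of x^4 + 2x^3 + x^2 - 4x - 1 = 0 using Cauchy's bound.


Cauchy's bound: all roots r satisfy |r| <= 1 + max(|a_i/a_n|) for i = 0,...,n-1
where a_n is the leading coefficient.

Coefficients: [1, 2, 1, -4, -1]
Leading coefficient a_n = 1
Ratios |a_i/a_n|: 2, 1, 4, 1
Maximum ratio: 4
Cauchy's bound: |r| <= 1 + 4 = 5

Upper bound = 5


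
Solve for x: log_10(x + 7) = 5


Convert to exponential form: x + 7 = 10^5 = 100000
x = 100000 - 7 = 99993
Check: log_10(99993 + 7) = log_10(100000) = log_10(100000) = 5 ✓

x = 99993


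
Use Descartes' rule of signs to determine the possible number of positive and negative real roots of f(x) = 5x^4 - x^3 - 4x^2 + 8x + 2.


Descartes' rule of signs:

For positive roots, count sign changes in f(x) = 5x^4 - x^3 - 4x^2 + 8x + 2:
Signs of coefficients: +, -, -, +, +
Number of sign changes: 2
Possible positive real roots: 2, 0

For negative roots, examine f(-x) = 5x^4 + x^3 - 4x^2 - 8x + 2:
Signs of coefficients: +, +, -, -, +
Number of sign changes: 2
Possible negative real roots: 2, 0

Positive roots: 2 or 0; Negative roots: 2 or 0


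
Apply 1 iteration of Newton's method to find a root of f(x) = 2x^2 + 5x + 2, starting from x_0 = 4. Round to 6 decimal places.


Newton's method: x_(n+1) = x_n - f(x_n)/f'(x_n)
f(x) = 2x^2 + 5x + 2
f'(x) = 4x + 5

Iteration 1:
  f(4.000000) = 54.000000
  f'(4.000000) = 21.000000
  x_1 = 4.000000 - (54.000000)/(21.000000) = 1.428571

x_1 = 1.428571


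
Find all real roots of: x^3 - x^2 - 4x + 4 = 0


Let p(x) = x^3 - x^2 - 4x + 4. By the rational root theorem (leading coefficient 1), any rational root is an integer divisor of 4: try ±1, ±2, ... in turn.
Test x = 1: value = 0 ✓, so (x - 1) is a factor.
Synthetic division by (x - 1): bring down 1; 1(1) - 1 = 0; 0(1) - 4 = -4; (-4)(1) + 4 = 0 → quotient x^2 - 4, remainder 0.
Solve the quadratic x^2 - 4 = 0: discriminant = 0^2 - 4(1)(-4) = 0 + 16 = 16.
sqrt(16) = 4, so x = (0 ± 4)/2: x = 2 or x = -2.

x = -2, x = 1, x = 2


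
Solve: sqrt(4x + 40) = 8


Square both sides: 4x + 40 = 8^2 = 64
4x = 64 - 40 = 24
x = 6
Check: sqrt(4*6 + 40) = sqrt(64) = 8 ✓

x = 6


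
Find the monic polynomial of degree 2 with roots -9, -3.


A monic polynomial with roots -9, -3 is:
p(x) = (x + 9)(x + 3)
After multiplying by (x + 9): x + 9
After multiplying by (x + 3): x^2 + 12x + 27

x^2 + 12x + 27


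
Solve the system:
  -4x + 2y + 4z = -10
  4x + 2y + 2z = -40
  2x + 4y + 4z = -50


Using Cramer's rule. Expand each determinant along the first row.
D  = (-4)*[2*4 - 2*4] - 2*[4*4 - 2*2] + 4*[4*4 - 2*2]
  = (-4)*(0) - 2*(12) + 4*(12) = 24
Dx = (-10)*[2*4 - 2*4] - 2*[(-40)*4 - 2*(-50)] + 4*[(-40)*4 - 2*(-50)]
  = (-10)*(0) - 2*(-60) + 4*(-60) = -120
Dy = (-4)*[(-40)*4 - 2*(-50)] - (-10)*[4*4 - 2*2] + 4*[4*(-50) - (-40)*2]
  = (-4)*(-60) - (-10)*(12) + 4*(-120) = -120
Dz = (-4)*[2*(-50) - (-40)*4] - 2*[4*(-50) - (-40)*2] + (-10)*[4*4 - 2*2]
  = (-4)*(60) - 2*(-120) + (-10)*(12) = -120
x = Dx/D = -120/24 = -5, y = Dy/D = -120/24 = -5, z = Dz/D = -120/24 = -5
Check eq1: (-4)(-5) + (2)(-5) + (4)(-5) = -10 = -10 ✓
Check eq2: (4)(-5) + (2)(-5) + (2)(-5) = -40 = -40 ✓
Check eq3: (2)(-5) + (4)(-5) + (4)(-5) = -50 = -50 ✓

x = -5, y = -5, z = -5


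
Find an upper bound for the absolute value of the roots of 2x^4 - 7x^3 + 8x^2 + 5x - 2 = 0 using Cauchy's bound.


Cauchy's bound: all roots r satisfy |r| <= 1 + max(|a_i/a_n|) for i = 0,...,n-1
where a_n is the leading coefficient.

Coefficients: [2, -7, 8, 5, -2]
Leading coefficient a_n = 2
Ratios |a_i/a_n|: 7/2, 4, 5/2, 1
Maximum ratio: 4
Cauchy's bound: |r| <= 1 + 4 = 5

Upper bound = 5


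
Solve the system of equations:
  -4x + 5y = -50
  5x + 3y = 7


Using Cramer's rule:
Determinant D = (-4)(3) - (5)(5) = -12 - 25 = -37
Dx = (-50)(3) - (7)(5) = -150 - 35 = -185
Dy = (-4)(7) - (5)(-50) = -28 + 250 = 222
x = Dx/D = -185/-37 = 5
y = Dy/D = 222/-37 = -6

x = 5, y = -6


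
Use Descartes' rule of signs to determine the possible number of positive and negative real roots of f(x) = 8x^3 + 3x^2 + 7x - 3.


Descartes' rule of signs:

For positive roots, count sign changes in f(x) = 8x^3 + 3x^2 + 7x - 3:
Signs of coefficients: +, +, +, -
Number of sign changes: 1
Possible positive real roots: 1

For negative roots, examine f(-x) = -8x^3 + 3x^2 - 7x - 3:
Signs of coefficients: -, +, -, -
Number of sign changes: 2
Possible negative real roots: 2, 0

Positive roots: 1; Negative roots: 2 or 0


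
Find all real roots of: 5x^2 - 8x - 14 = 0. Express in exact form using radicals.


Using the quadratic formula: x = (-b ± sqrt(b^2 - 4ac)) / (2a)
Here a = 5, b = -8, c = -14
Discriminant = b^2 - 4ac = (-8)^2 - 4(5)(-14) = 64 + 280 = 344
Since discriminant = 344 > 0, there are two real roots.
x = (8 ± 2*sqrt(86)) / 10
Simplifying: x = (4 ± sqrt(86)) / 5
Numerically: x ≈ 2.6547 or x ≈ -1.0547

x = (4 + sqrt(86)) / 5 or x = (4 - sqrt(86)) / 5


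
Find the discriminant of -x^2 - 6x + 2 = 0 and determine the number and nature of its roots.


For ax^2 + bx + c = 0, discriminant D = b^2 - 4ac
Here a = -1, b = -6, c = 2
D = (-6)^2 - 4(-1)(2) = 36 + 8 = 44

D = 44 > 0 but not a perfect square
The equation has 2 distinct real irrational roots.

Discriminant = 44, 2 distinct real irrational roots


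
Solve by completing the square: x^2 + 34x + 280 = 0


Start: x^2 + 34x + 280 = 0
Move constant: x^2 + 34x = -280
Half of 34 is 17, squared is 289
Add 289 to both sides: x^2 + 34x + 289 = 9
(x + 17)^2 = 9
x + 17 = ±3
x = -17 + 3 = -14 or x = -17 - 3 = -20

x = -20, x = -14


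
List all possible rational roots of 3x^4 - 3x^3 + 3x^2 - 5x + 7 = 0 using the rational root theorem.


Rational root theorem: possible roots are ±p/q where:
  p divides the constant term (7): p ∈ {1, 7}
  q divides the leading coefficient (3): q ∈ {1, 3}

All possible rational roots: -7, -7/3, -1, -1/3, 1/3, 1, 7/3, 7

-7, -7/3, -1, -1/3, 1/3, 1, 7/3, 7


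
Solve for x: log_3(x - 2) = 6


Convert to exponential form: x - 2 = 3^6 = 729
x = 729 + 2 = 731
Check: log_3(731 - 2) = log_3(729) = log_3(729) = 6 ✓

x = 731


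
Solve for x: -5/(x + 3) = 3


Multiply both sides by (x + 3): -5 = 3(x + 3)
Distribute: -5 = 3x + 9
3x = -5 - 9 = -14
x = -14/3

x = -14/3


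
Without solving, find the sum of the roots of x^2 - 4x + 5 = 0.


By Vieta's formulas for ax^2 + bx + c = 0:
  Sum of roots = -b/a
  Product of roots = c/a

Here a = 1, b = -4, c = 5
Sum = -(-4)/1 = 4
Product = 5/1 = 5

Sum = 4


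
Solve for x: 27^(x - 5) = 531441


Express both sides with the same base.
531441 = 27^4
Since the bases match, equate exponents: x - 5 = 4
So x = 4 - (-5) = 9

x = 9


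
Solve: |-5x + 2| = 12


An absolute value equation |expr| = 12 gives two cases:
Case 1: -5x + 2 = 12
  -5x = 10, so x = -2
Case 2: -5x + 2 = -12
  -5x = -14, so x = 14/5

x = -2, x = 14/5


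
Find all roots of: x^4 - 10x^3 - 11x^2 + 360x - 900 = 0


Let p(x) = x^4 - 10x^3 - 11x^2 + 360x - 900. By the rational root theorem (leading coefficient 1), any rational root is an integer divisor of 900: try ±1, ±2, ... in turn.
Test x = 1: value = -560 ≠ 0.
Test x = -1: value = -1260 ≠ 0.
Test x = 2: value = -288 ≠ 0.
Test x = -2: value = -1568 ≠ 0.
Test x = 3: value = -108 ≠ 0.
Test x = -3: value = -1728 ≠ 0.
Test x = 4: value = -20 ≠ 0.
Test x = -4: value = -1620 ≠ 0.
Test x = 5: value = 0 ✓, so (x - 5) is a factor.
Synthetic division by (x - 5): bring down 1; 1(5) - 10 = -5; (-5)(5) - 11 = -36; (-36)(5) + 360 = 180; 180(5) - 900 = 0 → quotient x^3 - 5x^2 - 36x + 180, remainder 0.
Continue with the quotient x^3 - 5x^2 - 36x + 180 (candidates must divide 180; re-test x = 5 first in case it repeats).
Test x = 5: value = 0 ✓, so (x - 5) is a factor.
Synthetic division by (x - 5): bring down 1; 1(5) - 5 = 0; 0(5) - 36 = -36; (-36)(5) + 180 = 0 → quotient x^2 - 36, remainder 0.
Solve the quadratic x^2 - 36 = 0: discriminant = 0^2 - 4(1)(-36) = 0 + 144 = 144.
sqrt(144) = 12, so x = (0 ± 12)/2: x = 6 or x = -6.
Collecting all roots found:

x = -6, x = 5 (multiplicity 2), x = 6


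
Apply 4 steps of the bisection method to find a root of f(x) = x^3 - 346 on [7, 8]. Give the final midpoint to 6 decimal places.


f(x) = x^3 - 346
f(7) = -3 < 0
f(8) = 166 > 0

Step 1: midpoint = (7.000000 + 8.000000)/2 = 7.500000
  f(7.500000) = 75.875000
  f(mid) > 0, so root is in [7.000000, 7.500000]

Step 2: midpoint = (7.000000 + 7.500000)/2 = 7.250000
  f(7.250000) = 35.078125
  f(mid) > 0, so root is in [7.000000, 7.250000]

Step 3: midpoint = (7.000000 + 7.250000)/2 = 7.125000
  f(7.125000) = 15.705078
  f(mid) > 0, so root is in [7.000000, 7.125000]

Step 4: midpoint = (7.000000 + 7.125000)/2 = 7.062500
  f(7.062500) = 6.269775
  f(mid) > 0, so root is in [7.000000, 7.062500]

midpoint = 7.062500


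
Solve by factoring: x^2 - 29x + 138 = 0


We need two numbers that multiply to 138 and add to -29.
Those numbers are -23 and -6 (since (-23) * (-6) = 138 and (-23) + (-6) = -29).
So x^2 - 29x + 138 = (x - 23)(x - 6) = 0
Setting each factor to zero: x = 23 or x = 6

x = 6, x = 23


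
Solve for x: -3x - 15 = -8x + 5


Starting with: -3x - 15 = -8x + 5
Move all x terms to left: (-3 + 8)x = 5 + 15
Simplify: 5x = 20
Divide both sides by 5: x = 4

x = 4


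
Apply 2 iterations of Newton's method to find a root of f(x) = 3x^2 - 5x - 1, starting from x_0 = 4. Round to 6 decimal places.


Newton's method: x_(n+1) = x_n - f(x_n)/f'(x_n)
f(x) = 3x^2 - 5x - 1
f'(x) = 6x - 5

Iteration 1:
  f(4.000000) = 27.000000
  f'(4.000000) = 19.000000
  x_1 = 4.000000 - (27.000000)/(19.000000) = 2.578947

Iteration 2:
  f(2.578947) = 6.058172
  f'(2.578947) = 10.473684
  x_2 = 2.578947 - (6.058172)/(10.473684) = 2.000529

x_2 = 2.000529


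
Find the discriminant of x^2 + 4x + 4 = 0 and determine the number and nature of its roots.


For ax^2 + bx + c = 0, discriminant D = b^2 - 4ac
Here a = 1, b = 4, c = 4
D = (4)^2 - 4(1)(4) = 16 - 16 = 0

D = 0
The equation has exactly 1 real root (a repeated/double root).

Discriminant = 0, 1 repeated real root


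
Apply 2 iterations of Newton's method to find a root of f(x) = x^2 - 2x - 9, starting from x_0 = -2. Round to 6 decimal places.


Newton's method: x_(n+1) = x_n - f(x_n)/f'(x_n)
f(x) = x^2 - 2x - 9
f'(x) = 2x - 2

Iteration 1:
  f(-2.000000) = -1.000000
  f'(-2.000000) = -6.000000
  x_1 = -2.000000 - (-1.000000)/(-6.000000) = -2.166667

Iteration 2:
  f(-2.166667) = 0.027778
  f'(-2.166667) = -6.333333
  x_2 = -2.166667 - (0.027778)/(-6.333333) = -2.162281

x_2 = -2.162281


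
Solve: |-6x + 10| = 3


An absolute value equation |expr| = 3 gives two cases:
Case 1: -6x + 10 = 3
  -6x = -7, so x = 7/6
Case 2: -6x + 10 = -3
  -6x = -13, so x = 13/6

x = 7/6, x = 13/6


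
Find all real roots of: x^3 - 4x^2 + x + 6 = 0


Let p(x) = x^3 - 4x^2 + x + 6. By the rational root theorem (leading coefficient 1), any rational root is an integer divisor of 6: try ±1, ±2, ... in turn.
Test x = 1: value = 4 ≠ 0.
Test x = -1: value = 0 ✓, so (x + 1) is a factor.
Synthetic division by (x + 1): bring down 1; 1(-1) - 4 = -5; (-5)(-1) + 1 = 6; 6(-1) + 6 = 0 → quotient x^2 - 5x + 6, remainder 0.
Solve the quadratic x^2 - 5x + 6 = 0: discriminant = (-5)^2 - 4(1)(6) = 25 - 24 = 1.
sqrt(1) = 1, so x = (5 ± 1)/2: x = 3 or x = 2.

x = -1, x = 2, x = 3


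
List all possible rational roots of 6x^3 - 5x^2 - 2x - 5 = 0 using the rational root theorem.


Rational root theorem: possible roots are ±p/q where:
  p divides the constant term (-5): p ∈ {1, 5}
  q divides the leading coefficient (6): q ∈ {1, 2, 3, 6}

All possible rational roots: -5, -5/2, -5/3, -1, -5/6, -1/2, -1/3, -1/6, 1/6, 1/3, 1/2, 5/6, 1, 5/3, 5/2, 5

-5, -5/2, -5/3, -1, -5/6, -1/2, -1/3, -1/6, 1/6, 1/3, 1/2, 5/6, 1, 5/3, 5/2, 5


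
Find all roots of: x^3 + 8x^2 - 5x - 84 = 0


Let p(x) = x^3 + 8x^2 - 5x - 84. By the rational root theorem (leading coefficient 1), any rational root is an integer divisor of 84: try ±1, ±2, ... in turn.
Test x = 1: value = -80 ≠ 0.
Test x = -1: value = -72 ≠ 0.
Test x = 2: value = -54 ≠ 0.
Test x = -2: value = -50 ≠ 0.
Test x = 3: value = 0 ✓, so (x - 3) is a factor.
Synthetic division by (x - 3): bring down 1; 1(3) + 8 = 11; 11(3) - 5 = 28; 28(3) - 84 = 0 → quotient x^2 + 11x + 28, remainder 0.
Solve the quadratic x^2 + 11x + 28 = 0: discriminant = 11^2 - 4(1)(28) = 121 - 112 = 9.
sqrt(9) = 3, so x = (-11 ± 3)/2: x = -4 or x = -7.
Collecting all roots found:

x = -7, x = -4, x = 3


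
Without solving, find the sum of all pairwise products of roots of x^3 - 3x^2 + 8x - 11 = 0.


By Vieta's formulas for x^3 + bx^2 + cx + d = 0:
  r1 + r2 + r3 = -b/a = 3
  r1*r2 + r1*r3 + r2*r3 = c/a = 8
  r1*r2*r3 = -d/a = 11


Sum of pairwise products = 8


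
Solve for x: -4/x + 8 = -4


Subtract 8 from both sides: -4/x = -12
Multiply both sides by x: -4 = -12 * x
Divide by -12: x = 1/3

x = 1/3


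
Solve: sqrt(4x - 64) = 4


Square both sides: 4x - 64 = 4^2 = 16
4x = 16 + 64 = 80
x = 20
Check: sqrt(4*20 - 64) = sqrt(16) = 4 ✓

x = 20


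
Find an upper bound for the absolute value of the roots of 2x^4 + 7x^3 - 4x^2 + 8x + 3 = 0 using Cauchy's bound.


Cauchy's bound: all roots r satisfy |r| <= 1 + max(|a_i/a_n|) for i = 0,...,n-1
where a_n is the leading coefficient.

Coefficients: [2, 7, -4, 8, 3]
Leading coefficient a_n = 2
Ratios |a_i/a_n|: 7/2, 2, 4, 3/2
Maximum ratio: 4
Cauchy's bound: |r| <= 1 + 4 = 5

Upper bound = 5


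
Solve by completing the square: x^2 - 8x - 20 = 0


Start: x^2 - 8x - 20 = 0
Move constant: x^2 - 8x = 20
Half of -8 is -4, squared is 16
Add 16 to both sides: x^2 - 8x + 16 = 36
(x - 4)^2 = 36
x - 4 = ±6
x = 4 + 6 = 10 or x = 4 - 6 = -2

x = -2, x = 10


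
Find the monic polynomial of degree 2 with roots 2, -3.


A monic polynomial with roots 2, -3 is:
p(x) = (x - 2)(x + 3)
After multiplying by (x - 2): x - 2
After multiplying by (x + 3): x^2 + x - 6

x^2 + x - 6


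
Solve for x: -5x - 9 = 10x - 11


Starting with: -5x - 9 = 10x - 11
Move all x terms to left: (-5 - 10)x = -11 + 9
Simplify: -15x = -2
Divide both sides by -15: x = 2/15

x = 2/15


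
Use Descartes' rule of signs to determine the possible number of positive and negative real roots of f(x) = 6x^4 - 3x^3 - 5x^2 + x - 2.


Descartes' rule of signs:

For positive roots, count sign changes in f(x) = 6x^4 - 3x^3 - 5x^2 + x - 2:
Signs of coefficients: +, -, -, +, -
Number of sign changes: 3
Possible positive real roots: 3, 1

For negative roots, examine f(-x) = 6x^4 + 3x^3 - 5x^2 - x - 2:
Signs of coefficients: +, +, -, -, -
Number of sign changes: 1
Possible negative real roots: 1

Positive roots: 3 or 1; Negative roots: 1


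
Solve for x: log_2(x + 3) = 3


Convert to exponential form: x + 3 = 2^3 = 8
x = 8 - 3 = 5
Check: log_2(5 + 3) = log_2(8) = log_2(8) = 3 ✓

x = 5


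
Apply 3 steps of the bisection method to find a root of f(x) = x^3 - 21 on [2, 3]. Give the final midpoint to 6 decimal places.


f(x) = x^3 - 21
f(2) = -13 < 0
f(3) = 6 > 0

Step 1: midpoint = (2.000000 + 3.000000)/2 = 2.500000
  f(2.500000) = -5.375000
  f(mid) < 0, so root is in [2.500000, 3.000000]

Step 2: midpoint = (2.500000 + 3.000000)/2 = 2.750000
  f(2.750000) = -0.203125
  f(mid) < 0, so root is in [2.750000, 3.000000]

Step 3: midpoint = (2.750000 + 3.000000)/2 = 2.875000
  f(2.875000) = 2.763672
  f(mid) > 0, so root is in [2.750000, 2.875000]

midpoint = 2.875000


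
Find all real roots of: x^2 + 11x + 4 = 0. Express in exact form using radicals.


Using the quadratic formula: x = (-b ± sqrt(b^2 - 4ac)) / (2a)
Here a = 1, b = 11, c = 4
Discriminant = b^2 - 4ac = 11^2 - 4(1)(4) = 121 - 16 = 105
Since discriminant = 105 > 0, there are two real roots.
x = (-11 ± sqrt(105)) / 2
Numerically: x ≈ -0.3765 or x ≈ -10.6235

x = (-11 + sqrt(105)) / 2 or x = (-11 - sqrt(105)) / 2


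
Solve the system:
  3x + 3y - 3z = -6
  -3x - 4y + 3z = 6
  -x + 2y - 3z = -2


Using Cramer's rule. Expand each determinant along the first row.
D  = 3*[(-4)*(-3) - 3*2] - 3*[(-3)*(-3) - 3*(-1)] + (-3)*[(-3)*2 - (-4)*(-1)]
  = 3*(6) - 3*(12) + (-3)*(-10) = 12
Dx = (-6)*[(-4)*(-3) - 3*2] - 3*[6*(-3) - 3*(-2)] + (-3)*[6*2 - (-4)*(-2)]
  = (-6)*(6) - 3*(-12) + (-3)*(4) = -12
Dy = 3*[6*(-3) - 3*(-2)] - (-6)*[(-3)*(-3) - 3*(-1)] + (-3)*[(-3)*(-2) - 6*(-1)]
  = 3*(-12) - (-6)*(12) + (-3)*(12) = 0
Dz = 3*[(-4)*(-2) - 6*2] - 3*[(-3)*(-2) - 6*(-1)] + (-6)*[(-3)*2 - (-4)*(-1)]
  = 3*(-4) - 3*(12) + (-6)*(-10) = 12
x = Dx/D = -12/12 = -1, y = Dy/D = 0/12 = 0, z = Dz/D = 12/12 = 1
Check eq1: (3)(-1) + (3)(0) + (-3)(1) = -6 = -6 ✓
Check eq2: (-3)(-1) + (-4)(0) + (3)(1) = 6 = 6 ✓
Check eq3: (-1)(-1) + (2)(0) + (-3)(1) = -2 = -2 ✓

x = -1, y = 0, z = 1


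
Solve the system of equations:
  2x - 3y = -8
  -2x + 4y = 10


Using Cramer's rule:
Determinant D = (2)(4) - (-2)(-3) = 8 - 6 = 2
Dx = (-8)(4) - (10)(-3) = -32 + 30 = -2
Dy = (2)(10) - (-2)(-8) = 20 - 16 = 4
x = Dx/D = -2/2 = -1
y = Dy/D = 4/2 = 2

x = -1, y = 2


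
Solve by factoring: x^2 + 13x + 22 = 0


We need two numbers that multiply to 22 and add to 13.
Those numbers are 2 and 11 (since 2 * 11 = 22 and 2 + 11 = 13).
So x^2 + 13x + 22 = (x + 2)(x + 11) = 0
Setting each factor to zero: x = -2 or x = -11

x = -11, x = -2


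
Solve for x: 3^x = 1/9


Express both sides with the same base.
1/9 = 3^(-2)
Since the bases match: x = -2

x = -2


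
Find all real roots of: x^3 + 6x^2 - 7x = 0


The constant term is 0, so x = 0 is a root. Factor out x:
  x(x^2 + 6x - 7) = 0
Solve the quadratic x^2 + 6x - 7 = 0: discriminant = 6^2 - 4(1)(-7) = 36 + 28 = 64.
sqrt(64) = 8, so x = (-6 ± 8)/2: x = 1 or x = -7.

x = -7, x = 0, x = 1


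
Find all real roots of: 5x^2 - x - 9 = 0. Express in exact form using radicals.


Using the quadratic formula: x = (-b ± sqrt(b^2 - 4ac)) / (2a)
Here a = 5, b = -1, c = -9
Discriminant = b^2 - 4ac = (-1)^2 - 4(5)(-9) = 1 + 180 = 181
Since discriminant = 181 > 0, there are two real roots.
x = (1 ± sqrt(181)) / 10
Numerically: x ≈ 1.4454 or x ≈ -1.2454

x = (1 + sqrt(181)) / 10 or x = (1 - sqrt(181)) / 10


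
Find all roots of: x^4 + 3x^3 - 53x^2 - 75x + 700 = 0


Let p(x) = x^4 + 3x^3 - 53x^2 - 75x + 700. By the rational root theorem (leading coefficient 1), any rational root is an integer divisor of 700: try ±1, ±2, ... in turn.
Test x = 1: value = 576 ≠ 0.
Test x = -1: value = 720 ≠ 0.
Test x = 2: value = 378 ≠ 0.
Test x = -2: value = 630 ≠ 0.
Test x = 4: value = 0 ✓, so (x - 4) is a factor.
Synthetic division by (x - 4): bring down 1; 1(4) + 3 = 7; 7(4) - 53 = -25; (-25)(4) - 75 = -175; (-175)(4) + 700 = 0 → quotient x^3 + 7x^2 - 25x - 175, remainder 0.
Continue with the quotient x^3 + 7x^2 - 25x - 175 (candidates must divide 175).
Test x = 5: value = 0 ✓, so (x - 5) is a factor.
Synthetic division by (x - 5): bring down 1; 1(5) + 7 = 12; 12(5) - 25 = 35; 35(5) - 175 = 0 → quotient x^2 + 12x + 35, remainder 0.
Solve the quadratic x^2 + 12x + 35 = 0: discriminant = 12^2 - 4(1)(35) = 144 - 140 = 4.
sqrt(4) = 2, so x = (-12 ± 2)/2: x = -5 or x = -7.
Collecting all roots found:

x = -7, x = -5, x = 4, x = 5


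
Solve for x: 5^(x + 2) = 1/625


Express both sides with the same base.
1/625 = 5^(-4)
Since the bases match, equate exponents: x + 2 = -4
So x = -4 - (2) = -6

x = -6


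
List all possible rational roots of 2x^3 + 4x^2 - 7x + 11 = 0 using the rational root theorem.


Rational root theorem: possible roots are ±p/q where:
  p divides the constant term (11): p ∈ {1, 11}
  q divides the leading coefficient (2): q ∈ {1, 2}

All possible rational roots: -11, -11/2, -1, -1/2, 1/2, 1, 11/2, 11

-11, -11/2, -1, -1/2, 1/2, 1, 11/2, 11


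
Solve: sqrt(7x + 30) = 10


Square both sides: 7x + 30 = 10^2 = 100
7x = 100 - 30 = 70
x = 10
Check: sqrt(7*10 + 30) = sqrt(100) = 10 ✓

x = 10


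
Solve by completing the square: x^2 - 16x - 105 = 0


Start: x^2 - 16x - 105 = 0
Move constant: x^2 - 16x = 105
Half of -16 is -8, squared is 64
Add 64 to both sides: x^2 - 16x + 64 = 169
(x - 8)^2 = 169
x - 8 = ±13
x = 8 + 13 = 21 or x = 8 - 13 = -5

x = -5, x = 21


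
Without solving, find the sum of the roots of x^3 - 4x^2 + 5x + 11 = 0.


By Vieta's formulas for x^3 + bx^2 + cx + d = 0:
  r1 + r2 + r3 = -b/a = 4
  r1*r2 + r1*r3 + r2*r3 = c/a = 5
  r1*r2*r3 = -d/a = -11


Sum = 4


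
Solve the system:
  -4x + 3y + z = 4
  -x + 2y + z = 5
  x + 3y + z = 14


Using Cramer's rule. Expand each determinant along the first row.
D  = (-4)*[2*1 - 1*3] - 3*[(-1)*1 - 1*1] + 1*[(-1)*3 - 2*1]
  = (-4)*(-1) - 3*(-2) + 1*(-5) = 5
Dx = 4*[2*1 - 1*3] - 3*[5*1 - 1*14] + 1*[5*3 - 2*14]
  = 4*(-1) - 3*(-9) + 1*(-13) = 10
Dy = (-4)*[5*1 - 1*14] - 4*[(-1)*1 - 1*1] + 1*[(-1)*14 - 5*1]
  = (-4)*(-9) - 4*(-2) + 1*(-19) = 25
Dz = (-4)*[2*14 - 5*3] - 3*[(-1)*14 - 5*1] + 4*[(-1)*3 - 2*1]
  = (-4)*(13) - 3*(-19) + 4*(-5) = -15
x = Dx/D = 10/5 = 2, y = Dy/D = 25/5 = 5, z = Dz/D = -15/5 = -3
Check eq1: (-4)(2) + (3)(5) + (1)(-3) = 4 = 4 ✓
Check eq2: (-1)(2) + (2)(5) + (1)(-3) = 5 = 5 ✓
Check eq3: (1)(2) + (3)(5) + (1)(-3) = 14 = 14 ✓

x = 2, y = 5, z = -3


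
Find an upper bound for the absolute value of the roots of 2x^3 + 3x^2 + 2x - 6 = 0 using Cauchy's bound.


Cauchy's bound: all roots r satisfy |r| <= 1 + max(|a_i/a_n|) for i = 0,...,n-1
where a_n is the leading coefficient.

Coefficients: [2, 3, 2, -6]
Leading coefficient a_n = 2
Ratios |a_i/a_n|: 3/2, 1, 3
Maximum ratio: 3
Cauchy's bound: |r| <= 1 + 3 = 4

Upper bound = 4


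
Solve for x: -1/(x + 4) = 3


Multiply both sides by (x + 4): -1 = 3(x + 4)
Distribute: -1 = 3x + 12
3x = -1 - 12 = -13
x = -13/3

x = -13/3


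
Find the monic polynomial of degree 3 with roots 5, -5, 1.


A monic polynomial with roots 5, -5, 1 is:
p(x) = (x - 5)(x + 5)(x - 1)
After multiplying by (x - 5): x - 5
After multiplying by (x + 5): x^2 - 25
After multiplying by (x - 1): x^3 - x^2 - 25x + 25

x^3 - x^2 - 25x + 25


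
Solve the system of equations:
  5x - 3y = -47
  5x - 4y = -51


Using Cramer's rule:
Determinant D = (5)(-4) - (5)(-3) = -20 + 15 = -5
Dx = (-47)(-4) - (-51)(-3) = 188 - 153 = 35
Dy = (5)(-51) - (5)(-47) = -255 + 235 = -20
x = Dx/D = 35/-5 = -7
y = Dy/D = -20/-5 = 4

x = -7, y = 4


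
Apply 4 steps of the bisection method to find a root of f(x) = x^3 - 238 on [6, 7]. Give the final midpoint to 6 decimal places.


f(x) = x^3 - 238
f(6) = -22 < 0
f(7) = 105 > 0

Step 1: midpoint = (6.000000 + 7.000000)/2 = 6.500000
  f(6.500000) = 36.625000
  f(mid) > 0, so root is in [6.000000, 6.500000]

Step 2: midpoint = (6.000000 + 6.500000)/2 = 6.250000
  f(6.250000) = 6.140625
  f(mid) > 0, so root is in [6.000000, 6.250000]

Step 3: midpoint = (6.000000 + 6.250000)/2 = 6.125000
  f(6.125000) = -8.216797
  f(mid) < 0, so root is in [6.125000, 6.250000]

Step 4: midpoint = (6.125000 + 6.250000)/2 = 6.187500
  f(6.187500) = -1.110596
  f(mid) < 0, so root is in [6.187500, 6.250000]

midpoint = 6.187500


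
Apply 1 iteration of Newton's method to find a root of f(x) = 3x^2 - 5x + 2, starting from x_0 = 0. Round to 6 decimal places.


Newton's method: x_(n+1) = x_n - f(x_n)/f'(x_n)
f(x) = 3x^2 - 5x + 2
f'(x) = 6x - 5

Iteration 1:
  f(0.000000) = 2.000000
  f'(0.000000) = -5.000000
  x_1 = 0.000000 - (2.000000)/(-5.000000) = 0.400000

x_1 = 0.400000


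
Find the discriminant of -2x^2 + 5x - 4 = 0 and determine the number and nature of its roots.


For ax^2 + bx + c = 0, discriminant D = b^2 - 4ac
Here a = -2, b = 5, c = -4
D = (5)^2 - 4(-2)(-4) = 25 - 32 = -7

D = -7 < 0
The equation has no real roots (2 complex conjugate roots).

Discriminant = -7, no real roots (2 complex conjugate roots)


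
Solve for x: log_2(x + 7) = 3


Convert to exponential form: x + 7 = 2^3 = 8
x = 8 - 7 = 1
Check: log_2(1 + 7) = log_2(8) = log_2(8) = 3 ✓

x = 1


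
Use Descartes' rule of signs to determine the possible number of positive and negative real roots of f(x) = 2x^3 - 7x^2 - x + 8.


Descartes' rule of signs:

For positive roots, count sign changes in f(x) = 2x^3 - 7x^2 - x + 8:
Signs of coefficients: +, -, -, +
Number of sign changes: 2
Possible positive real roots: 2, 0

For negative roots, examine f(-x) = -2x^3 - 7x^2 + x + 8:
Signs of coefficients: -, -, +, +
Number of sign changes: 1
Possible negative real roots: 1

Positive roots: 2 or 0; Negative roots: 1


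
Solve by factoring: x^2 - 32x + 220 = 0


We need two numbers that multiply to 220 and add to -32.
Those numbers are -22 and -10 (since (-22) * (-10) = 220 and (-22) + (-10) = -32).
So x^2 - 32x + 220 = (x - 22)(x - 10) = 0
Setting each factor to zero: x = 22 or x = 10

x = 10, x = 22


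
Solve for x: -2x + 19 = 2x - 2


Starting with: -2x + 19 = 2x - 2
Move all x terms to left: (-2 - 2)x = -2 - 19
Simplify: -4x = -21
Divide both sides by -4: x = 21/4

x = 21/4


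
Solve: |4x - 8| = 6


An absolute value equation |expr| = 6 gives two cases:
Case 1: 4x - 8 = 6
  4x = 14, so x = 7/2
Case 2: 4x - 8 = -6
  4x = 2, so x = 1/2

x = 1/2, x = 7/2


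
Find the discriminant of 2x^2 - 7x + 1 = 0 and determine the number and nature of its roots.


For ax^2 + bx + c = 0, discriminant D = b^2 - 4ac
Here a = 2, b = -7, c = 1
D = (-7)^2 - 4(2)(1) = 49 - 8 = 41

D = 41 > 0 but not a perfect square
The equation has 2 distinct real irrational roots.

Discriminant = 41, 2 distinct real irrational roots


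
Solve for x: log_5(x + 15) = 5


Convert to exponential form: x + 15 = 5^5 = 3125
x = 3125 - 15 = 3110
Check: log_5(3110 + 15) = log_5(3125) = log_5(3125) = 5 ✓

x = 3110


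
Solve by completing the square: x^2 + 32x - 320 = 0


Start: x^2 + 32x - 320 = 0
Move constant: x^2 + 32x = 320
Half of 32 is 16, squared is 256
Add 256 to both sides: x^2 + 32x + 256 = 576
(x + 16)^2 = 576
x + 16 = ±24
x = -16 + 24 = 8 or x = -16 - 24 = -40

x = -40, x = 8


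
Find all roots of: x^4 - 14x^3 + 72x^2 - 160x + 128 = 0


Let p(x) = x^4 - 14x^3 + 72x^2 - 160x + 128. By the rational root theorem (leading coefficient 1), any rational root is an integer divisor of 128: try ±1, ±2, ... in turn.
Test x = 1: value = 27 ≠ 0.
Test x = -1: value = 375 ≠ 0.
Test x = 2: value = 0 ✓, so (x - 2) is a factor.
Synthetic division by (x - 2): bring down 1; 1(2) - 14 = -12; (-12)(2) + 72 = 48; 48(2) - 160 = -64; (-64)(2) + 128 = 0 → quotient x^3 - 12x^2 + 48x - 64, remainder 0.
Continue with the quotient x^3 - 12x^2 + 48x - 64 (candidates must divide 64; re-test x = 2 first in case it repeats).
Test x = 2: value = -8 ≠ 0.
Test x = -2: value = -216 ≠ 0.
Test x = 4: value = 0 ✓, so (x - 4) is a factor.
Synthetic division by (x - 4): bring down 1; 1(4) - 12 = -8; (-8)(4) + 48 = 16; 16(4) - 64 = 0 → quotient x^2 - 8x + 16, remainder 0.
Solve the quadratic x^2 - 8x + 16 = 0: discriminant = (-8)^2 - 4(1)(16) = 64 - 64 = 0.
Discriminant = 0, so a double root: x = 8/2 = 4.
Collecting all roots found:

x = 2, x = 4 (multiplicity 3)


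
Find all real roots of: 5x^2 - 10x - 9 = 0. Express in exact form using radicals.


Using the quadratic formula: x = (-b ± sqrt(b^2 - 4ac)) / (2a)
Here a = 5, b = -10, c = -9
Discriminant = b^2 - 4ac = (-10)^2 - 4(5)(-9) = 100 + 180 = 280
Since discriminant = 280 > 0, there are two real roots.
x = (10 ± 2*sqrt(70)) / 10
Simplifying: x = (5 ± sqrt(70)) / 5
Numerically: x ≈ 2.6733 or x ≈ -0.6733

x = (5 + sqrt(70)) / 5 or x = (5 - sqrt(70)) / 5


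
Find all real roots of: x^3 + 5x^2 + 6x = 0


The constant term is 0, so x = 0 is a root. Factor out x:
  x(x^2 + 5x + 6) = 0
Solve the quadratic x^2 + 5x + 6 = 0: discriminant = 5^2 - 4(1)(6) = 25 - 24 = 1.
sqrt(1) = 1, so x = (-5 ± 1)/2: x = -2 or x = -3.

x = -3, x = -2, x = 0


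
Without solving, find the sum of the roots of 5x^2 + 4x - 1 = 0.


By Vieta's formulas for ax^2 + bx + c = 0:
  Sum of roots = -b/a
  Product of roots = c/a

Here a = 5, b = 4, c = -1
Sum = -(4)/5 = -4/5
Product = -1/5 = -1/5

Sum = -4/5


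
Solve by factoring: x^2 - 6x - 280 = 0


We need two numbers that multiply to -280 and add to -6.
Those numbers are 14 and -20 (since 14 * (-20) = -280 and 14 + (-20) = -6).
So x^2 - 6x - 280 = (x + 14)(x - 20) = 0
Setting each factor to zero: x = -14 or x = 20

x = -14, x = 20


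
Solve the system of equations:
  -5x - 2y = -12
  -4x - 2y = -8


Using Cramer's rule:
Determinant D = (-5)(-2) - (-4)(-2) = 10 - 8 = 2
Dx = (-12)(-2) - (-8)(-2) = 24 - 16 = 8
Dy = (-5)(-8) - (-4)(-12) = 40 - 48 = -8
x = Dx/D = 8/2 = 4
y = Dy/D = -8/2 = -4

x = 4, y = -4


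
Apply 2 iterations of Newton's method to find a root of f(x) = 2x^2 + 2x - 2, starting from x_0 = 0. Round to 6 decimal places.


Newton's method: x_(n+1) = x_n - f(x_n)/f'(x_n)
f(x) = 2x^2 + 2x - 2
f'(x) = 4x + 2

Iteration 1:
  f(0.000000) = -2.000000
  f'(0.000000) = 2.000000
  x_1 = 0.000000 - (-2.000000)/(2.000000) = 1.000000

Iteration 2:
  f(1.000000) = 2.000000
  f'(1.000000) = 6.000000
  x_2 = 1.000000 - (2.000000)/(6.000000) = 0.666667

x_2 = 0.666667


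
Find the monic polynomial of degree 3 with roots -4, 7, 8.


A monic polynomial with roots -4, 7, 8 is:
p(x) = (x + 4)(x - 7)(x - 8)
After multiplying by (x + 4): x + 4
After multiplying by (x - 7): x^2 - 3x - 28
After multiplying by (x - 8): x^3 - 11x^2 - 4x + 224

x^3 - 11x^2 - 4x + 224


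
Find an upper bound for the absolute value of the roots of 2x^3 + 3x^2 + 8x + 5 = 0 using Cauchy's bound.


Cauchy's bound: all roots r satisfy |r| <= 1 + max(|a_i/a_n|) for i = 0,...,n-1
where a_n is the leading coefficient.

Coefficients: [2, 3, 8, 5]
Leading coefficient a_n = 2
Ratios |a_i/a_n|: 3/2, 4, 5/2
Maximum ratio: 4
Cauchy's bound: |r| <= 1 + 4 = 5

Upper bound = 5


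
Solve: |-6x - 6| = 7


An absolute value equation |expr| = 7 gives two cases:
Case 1: -6x - 6 = 7
  -6x = 13, so x = -13/6
Case 2: -6x - 6 = -7
  -6x = -1, so x = 1/6

x = -13/6, x = 1/6


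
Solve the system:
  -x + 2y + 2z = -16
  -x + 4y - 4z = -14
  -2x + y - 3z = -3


Using Cramer's rule. Expand each determinant along the first row.
D  = (-1)*[4*(-3) - (-4)*1] - 2*[(-1)*(-3) - (-4)*(-2)] + 2*[(-1)*1 - 4*(-2)]
  = (-1)*(-8) - 2*(-5) + 2*(7) = 32
Dx = (-16)*[4*(-3) - (-4)*1] - 2*[(-14)*(-3) - (-4)*(-3)] + 2*[(-14)*1 - 4*(-3)]
  = (-16)*(-8) - 2*(30) + 2*(-2) = 64
Dy = (-1)*[(-14)*(-3) - (-4)*(-3)] - (-16)*[(-1)*(-3) - (-4)*(-2)] + 2*[(-1)*(-3) - (-14)*(-2)]
  = (-1)*(30) - (-16)*(-5) + 2*(-25) = -160
Dz = (-1)*[4*(-3) - (-14)*1] - 2*[(-1)*(-3) - (-14)*(-2)] + (-16)*[(-1)*1 - 4*(-2)]
  = (-1)*(2) - 2*(-25) + (-16)*(7) = -64
x = Dx/D = 64/32 = 2, y = Dy/D = -160/32 = -5, z = Dz/D = -64/32 = -2
Check eq1: (-1)(2) + (2)(-5) + (2)(-2) = -16 = -16 ✓
Check eq2: (-1)(2) + (4)(-5) + (-4)(-2) = -14 = -14 ✓
Check eq3: (-2)(2) + (1)(-5) + (-3)(-2) = -3 = -3 ✓

x = 2, y = -5, z = -2


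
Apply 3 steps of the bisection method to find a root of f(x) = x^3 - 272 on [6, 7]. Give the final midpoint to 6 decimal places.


f(x) = x^3 - 272
f(6) = -56 < 0
f(7) = 71 > 0

Step 1: midpoint = (6.000000 + 7.000000)/2 = 6.500000
  f(6.500000) = 2.625000
  f(mid) > 0, so root is in [6.000000, 6.500000]

Step 2: midpoint = (6.000000 + 6.500000)/2 = 6.250000
  f(6.250000) = -27.859375
  f(mid) < 0, so root is in [6.250000, 6.500000]

Step 3: midpoint = (6.250000 + 6.500000)/2 = 6.375000
  f(6.375000) = -12.916016
  f(mid) < 0, so root is in [6.375000, 6.500000]

midpoint = 6.375000


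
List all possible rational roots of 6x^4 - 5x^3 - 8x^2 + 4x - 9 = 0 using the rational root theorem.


Rational root theorem: possible roots are ±p/q where:
  p divides the constant term (-9): p ∈ {1, 3, 9}
  q divides the leading coefficient (6): q ∈ {1, 2, 3, 6}

All possible rational roots: -9, -9/2, -3, -3/2, -1, -1/2, -1/3, -1/6, 1/6, 1/3, 1/2, 1, 3/2, 3, 9/2, 9

-9, -9/2, -3, -3/2, -1, -1/2, -1/3, -1/6, 1/6, 1/3, 1/2, 1, 3/2, 3, 9/2, 9


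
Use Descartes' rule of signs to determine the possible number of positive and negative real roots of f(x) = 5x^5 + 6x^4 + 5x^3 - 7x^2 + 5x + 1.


Descartes' rule of signs:

For positive roots, count sign changes in f(x) = 5x^5 + 6x^4 + 5x^3 - 7x^2 + 5x + 1:
Signs of coefficients: +, +, +, -, +, +
Number of sign changes: 2
Possible positive real roots: 2, 0

For negative roots, examine f(-x) = -5x^5 + 6x^4 - 5x^3 - 7x^2 - 5x + 1:
Signs of coefficients: -, +, -, -, -, +
Number of sign changes: 3
Possible negative real roots: 3, 1

Positive roots: 2 or 0; Negative roots: 3 or 1


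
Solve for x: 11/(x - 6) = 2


Multiply both sides by (x - 6): 11 = 2(x - 6)
Distribute: 11 = 2x - 12
2x = 11 + 12 = 23
x = 23/2

x = 23/2


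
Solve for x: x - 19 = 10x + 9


Starting with: x - 19 = 10x + 9
Move all x terms to left: (1 - 10)x = 9 + 19
Simplify: -9x = 28
Divide both sides by -9: x = -28/9

x = -28/9


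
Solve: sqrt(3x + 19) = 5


Square both sides: 3x + 19 = 5^2 = 25
3x = 25 - 19 = 6
x = 2
Check: sqrt(3*2 + 19) = sqrt(25) = 5 ✓

x = 2


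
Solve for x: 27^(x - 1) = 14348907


Express both sides with the same base.
14348907 = 27^5
Since the bases match, equate exponents: x - 1 = 5
So x = 5 - (-1) = 6

x = 6


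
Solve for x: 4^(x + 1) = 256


Express both sides with the same base.
256 = 4^4
Since the bases match, equate exponents: x + 1 = 4
So x = 4 - (1) = 3

x = 3


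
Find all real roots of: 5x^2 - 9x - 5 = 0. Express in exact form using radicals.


Using the quadratic formula: x = (-b ± sqrt(b^2 - 4ac)) / (2a)
Here a = 5, b = -9, c = -5
Discriminant = b^2 - 4ac = (-9)^2 - 4(5)(-5) = 81 + 100 = 181
Since discriminant = 181 > 0, there are two real roots.
x = (9 ± sqrt(181)) / 10
Numerically: x ≈ 2.2454 or x ≈ -0.4454

x = (9 + sqrt(181)) / 10 or x = (9 - sqrt(181)) / 10


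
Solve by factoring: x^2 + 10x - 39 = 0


We need two numbers that multiply to -39 and add to 10.
Those numbers are 13 and -3 (since 13 * (-3) = -39 and 13 + (-3) = 10).
So x^2 + 10x - 39 = (x + 13)(x - 3) = 0
Setting each factor to zero: x = -13 or x = 3

x = -13, x = 3
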